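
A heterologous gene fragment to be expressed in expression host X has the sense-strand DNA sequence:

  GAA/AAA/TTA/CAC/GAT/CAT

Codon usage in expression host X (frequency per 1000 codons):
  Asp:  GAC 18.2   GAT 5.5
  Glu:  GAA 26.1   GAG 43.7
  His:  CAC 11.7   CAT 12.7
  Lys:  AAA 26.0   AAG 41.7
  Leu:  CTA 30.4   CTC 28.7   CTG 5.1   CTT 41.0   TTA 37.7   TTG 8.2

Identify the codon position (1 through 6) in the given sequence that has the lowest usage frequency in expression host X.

5

Codon 1 GAA (Glu): 26.1 per 1000.
Codon 2 AAA (Lys): 26.0 per 1000.
Codon 3 TTA (Leu): 37.7 per 1000.
Codon 4 CAC (His): 11.7 per 1000.
Codon 5 GAT (Asp): 5.5 per 1000.
Codon 6 CAT (His): 12.7 per 1000.
Lowest frequency is 5.5 at codon 5.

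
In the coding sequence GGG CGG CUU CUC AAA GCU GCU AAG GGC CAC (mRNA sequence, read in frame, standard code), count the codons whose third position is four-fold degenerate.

7

Codon 1 GGG (Gly): third position 4-fold.
Codon 2 CGG (Arg): third position 4-fold.
Codon 3 CUU (Leu): third position 4-fold.
Codon 4 CUC (Leu): third position 4-fold.
Codon 5 AAA (Lys): third position 2-fold.
Codon 6 GCU (Ala): third position 4-fold.
Codon 7 GCU (Ala): third position 4-fold.
Codon 8 AAG (Lys): third position 2-fold.
Codon 9 GGC (Gly): third position 4-fold.
Codon 10 CAC (His): third position 2-fold.
Four-fold degenerate third positions: 7.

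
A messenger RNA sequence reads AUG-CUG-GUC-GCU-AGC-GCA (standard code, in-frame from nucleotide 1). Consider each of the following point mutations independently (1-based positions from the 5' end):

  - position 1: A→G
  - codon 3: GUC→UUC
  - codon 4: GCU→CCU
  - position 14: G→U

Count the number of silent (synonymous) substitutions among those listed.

Codon 1: AUG (Met) → GUG (Val) — missense.
Codon 3: GUC (Val) → UUC (Phe) — missense.
Codon 4: GCU (Ala) → CCU (Pro) — missense.
Codon 5: AGC (Ser) → AUC (Ile) — missense.
Synonymous: 0 of 4.

0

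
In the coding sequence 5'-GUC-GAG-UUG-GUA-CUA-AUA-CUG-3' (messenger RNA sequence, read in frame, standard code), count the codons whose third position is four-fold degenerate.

Codon 1 GUC (Val): third position 4-fold.
Codon 2 GAG (Glu): third position 2-fold.
Codon 3 UUG (Leu): third position 2-fold.
Codon 4 GUA (Val): third position 4-fold.
Codon 5 CUA (Leu): third position 4-fold.
Codon 6 AUA (Ile): third position 3-fold.
Codon 7 CUG (Leu): third position 4-fold.
Four-fold degenerate third positions: 4.

4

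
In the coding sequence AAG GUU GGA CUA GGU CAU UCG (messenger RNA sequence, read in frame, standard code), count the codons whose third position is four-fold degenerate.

Codon 1 AAG (Lys): third position 2-fold.
Codon 2 GUU (Val): third position 4-fold.
Codon 3 GGA (Gly): third position 4-fold.
Codon 4 CUA (Leu): third position 4-fold.
Codon 5 GGU (Gly): third position 4-fold.
Codon 6 CAU (His): third position 2-fold.
Codon 7 UCG (Ser): third position 4-fold.
Four-fold degenerate third positions: 5.

5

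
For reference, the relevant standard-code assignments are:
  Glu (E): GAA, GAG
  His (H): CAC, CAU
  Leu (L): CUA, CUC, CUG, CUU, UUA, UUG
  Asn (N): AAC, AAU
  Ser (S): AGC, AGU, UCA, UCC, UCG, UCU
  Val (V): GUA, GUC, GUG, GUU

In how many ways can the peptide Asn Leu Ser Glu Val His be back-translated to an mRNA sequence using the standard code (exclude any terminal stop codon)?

Asn: 2 codons.
Leu: 6 codons.
Ser: 6 codons.
Glu: 2 codons.
Val: 4 codons.
His: 2 codons.
2 × 6 × 6 × 2 × 4 × 2 = 1152.

1152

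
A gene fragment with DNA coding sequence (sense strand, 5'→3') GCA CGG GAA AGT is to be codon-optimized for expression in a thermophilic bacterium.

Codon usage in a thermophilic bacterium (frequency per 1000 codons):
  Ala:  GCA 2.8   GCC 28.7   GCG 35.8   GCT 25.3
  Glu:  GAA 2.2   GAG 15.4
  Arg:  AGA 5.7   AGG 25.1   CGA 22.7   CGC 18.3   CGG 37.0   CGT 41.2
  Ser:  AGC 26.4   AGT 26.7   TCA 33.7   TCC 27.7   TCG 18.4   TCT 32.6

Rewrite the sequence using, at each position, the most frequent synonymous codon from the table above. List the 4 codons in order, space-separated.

Codon 1 (Ala): best is GCG at 35.8.
Codon 2 (Arg): best is CGT at 41.2.
Codon 3 (Glu): best is GAG at 15.4.
Codon 4 (Ser): best is TCA at 33.7.

GCG CGT GAG TCA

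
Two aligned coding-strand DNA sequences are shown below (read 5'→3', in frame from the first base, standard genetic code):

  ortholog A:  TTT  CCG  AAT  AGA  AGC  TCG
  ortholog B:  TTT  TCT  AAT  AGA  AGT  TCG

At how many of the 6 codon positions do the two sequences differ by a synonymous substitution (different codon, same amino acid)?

1

Codon 1: TTT Phe / TTT Phe — identical.
Codon 2: CCG Pro / TCT Ser — nonsynonymous.
Codon 3: AAT Asn / AAT Asn — identical.
Codon 4: AGA Arg / AGA Arg — identical.
Codon 5: AGC Ser / AGT Ser — synonymous.
Codon 6: TCG Ser / TCG Ser — identical.
Synonymous differences: 1.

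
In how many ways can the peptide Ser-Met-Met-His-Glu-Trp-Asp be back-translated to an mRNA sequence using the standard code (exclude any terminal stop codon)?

48

Ser: 6 codons.
Met: 1 codon.
Met: 1 codon.
His: 2 codons.
Glu: 2 codons.
Trp: 1 codon.
Asp: 2 codons.
6 × 1 × 1 × 2 × 2 × 1 × 2 = 48.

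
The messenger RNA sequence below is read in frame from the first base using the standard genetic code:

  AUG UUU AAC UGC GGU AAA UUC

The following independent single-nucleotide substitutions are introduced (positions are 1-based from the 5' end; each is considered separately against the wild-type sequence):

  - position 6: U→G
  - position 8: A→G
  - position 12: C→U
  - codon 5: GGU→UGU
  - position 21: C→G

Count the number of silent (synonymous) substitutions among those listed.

Codon 2: UUU (Phe) → UUG (Leu) — missense.
Codon 3: AAC (Asn) → AGC (Ser) — missense.
Codon 4: UGC (Cys) → UGU (Cys) — synonymous.
Codon 5: GGU (Gly) → UGU (Cys) — missense.
Codon 7: UUC (Phe) → UUG (Leu) — missense.
Synonymous: 1 of 5.

1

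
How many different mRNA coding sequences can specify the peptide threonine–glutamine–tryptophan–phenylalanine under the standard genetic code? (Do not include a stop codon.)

Thr: 4 codons.
Gln: 2 codons.
Trp: 1 codon.
Phe: 2 codons.
4 × 2 × 1 × 2 = 16.

16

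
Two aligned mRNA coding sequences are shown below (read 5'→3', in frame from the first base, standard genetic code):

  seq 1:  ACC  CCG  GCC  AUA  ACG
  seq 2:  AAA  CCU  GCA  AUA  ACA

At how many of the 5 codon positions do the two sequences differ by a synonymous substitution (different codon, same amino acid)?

Codon 1: ACC Thr / AAA Lys — nonsynonymous.
Codon 2: CCG Pro / CCU Pro — synonymous.
Codon 3: GCC Ala / GCA Ala — synonymous.
Codon 4: AUA Ile / AUA Ile — identical.
Codon 5: ACG Thr / ACA Thr — synonymous.
Synonymous differences: 3.

3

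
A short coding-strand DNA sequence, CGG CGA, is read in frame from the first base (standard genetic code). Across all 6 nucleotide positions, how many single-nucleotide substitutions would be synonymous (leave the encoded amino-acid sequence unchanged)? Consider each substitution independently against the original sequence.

8

Codon 1 (CGG, Arg): 4 synonymous substitutions.
Codon 2 (CGA, Arg): 4 synonymous substitutions.
Total: 4 + 4 = 8.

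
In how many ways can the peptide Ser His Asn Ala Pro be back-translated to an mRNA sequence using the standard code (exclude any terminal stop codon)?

384

Ser: 6 codons.
His: 2 codons.
Asn: 2 codons.
Ala: 4 codons.
Pro: 4 codons.
6 × 2 × 2 × 4 × 4 = 384.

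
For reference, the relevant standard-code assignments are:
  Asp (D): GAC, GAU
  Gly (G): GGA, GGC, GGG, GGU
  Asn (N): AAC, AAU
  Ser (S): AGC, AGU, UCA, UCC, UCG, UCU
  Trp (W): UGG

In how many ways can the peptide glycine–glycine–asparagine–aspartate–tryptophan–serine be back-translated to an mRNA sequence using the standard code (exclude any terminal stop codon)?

384

Gly: 4 codons.
Gly: 4 codons.
Asn: 2 codons.
Asp: 2 codons.
Trp: 1 codon.
Ser: 6 codons.
4 × 4 × 2 × 2 × 1 × 6 = 384.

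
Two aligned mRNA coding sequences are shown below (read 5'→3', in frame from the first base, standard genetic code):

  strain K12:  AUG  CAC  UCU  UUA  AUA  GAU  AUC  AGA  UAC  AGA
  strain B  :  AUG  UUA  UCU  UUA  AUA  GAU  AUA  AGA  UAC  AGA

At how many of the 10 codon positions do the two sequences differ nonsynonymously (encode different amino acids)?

Codon 1: AUG Met / AUG Met — identical.
Codon 2: CAC His / UUA Leu — nonsynonymous.
Codon 3: UCU Ser / UCU Ser — identical.
Codon 4: UUA Leu / UUA Leu — identical.
Codon 5: AUA Ile / AUA Ile — identical.
Codon 6: GAU Asp / GAU Asp — identical.
Codon 7: AUC Ile / AUA Ile — synonymous.
Codon 8: AGA Arg / AGA Arg — identical.
Codon 9: UAC Tyr / UAC Tyr — identical.
Codon 10: AGA Arg / AGA Arg — identical.
Nonsynonymous differences: 1.

1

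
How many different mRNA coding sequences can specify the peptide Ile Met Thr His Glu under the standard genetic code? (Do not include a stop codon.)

48

Ile: 3 codons.
Met: 1 codon.
Thr: 4 codons.
His: 2 codons.
Glu: 2 codons.
3 × 1 × 4 × 2 × 2 = 48.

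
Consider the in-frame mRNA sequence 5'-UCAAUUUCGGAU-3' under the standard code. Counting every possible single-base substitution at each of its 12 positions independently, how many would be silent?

9

Codon 1 (UCA, Ser): 3 synonymous substitutions.
Codon 2 (AUU, Ile): 2 synonymous substitutions.
Codon 3 (UCG, Ser): 3 synonymous substitutions.
Codon 4 (GAU, Asp): 1 synonymous substitution.
Total: 3 + 2 + 3 + 1 = 9.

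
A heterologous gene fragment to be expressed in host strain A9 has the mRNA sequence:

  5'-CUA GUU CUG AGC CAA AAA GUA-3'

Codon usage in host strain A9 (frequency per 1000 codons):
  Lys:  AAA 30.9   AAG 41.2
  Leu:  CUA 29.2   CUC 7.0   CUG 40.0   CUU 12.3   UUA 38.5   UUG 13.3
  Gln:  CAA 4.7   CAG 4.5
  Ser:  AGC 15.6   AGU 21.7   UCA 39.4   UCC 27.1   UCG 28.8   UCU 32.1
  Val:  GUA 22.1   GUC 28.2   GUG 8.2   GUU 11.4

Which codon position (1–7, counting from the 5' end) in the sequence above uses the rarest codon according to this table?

Codon 1 CUA (Leu): 29.2 per 1000.
Codon 2 GUU (Val): 11.4 per 1000.
Codon 3 CUG (Leu): 40.0 per 1000.
Codon 4 AGC (Ser): 15.6 per 1000.
Codon 5 CAA (Gln): 4.7 per 1000.
Codon 6 AAA (Lys): 30.9 per 1000.
Codon 7 GUA (Val): 22.1 per 1000.
Lowest frequency is 4.7 at codon 5.

5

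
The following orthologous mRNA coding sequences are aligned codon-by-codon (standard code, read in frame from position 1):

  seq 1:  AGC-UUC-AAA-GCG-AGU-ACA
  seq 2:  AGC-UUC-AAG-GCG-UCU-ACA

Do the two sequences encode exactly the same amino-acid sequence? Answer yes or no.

Codon 1: AGC Ser / AGC Ser — identical.
Codon 2: UUC Phe / UUC Phe — identical.
Codon 3: AAA Lys / AAG Lys — synonymous.
Codon 4: GCG Ala / GCG Ala — identical.
Codon 5: AGU Ser / UCU Ser — synonymous.
Codon 6: ACA Thr / ACA Thr — identical.
Nonsynonymous differences: 0 → same protein.

yes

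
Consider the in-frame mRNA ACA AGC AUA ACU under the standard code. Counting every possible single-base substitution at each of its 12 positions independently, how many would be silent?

Codon 1 (ACA, Thr): 3 synonymous substitutions.
Codon 2 (AGC, Ser): 1 synonymous substitution.
Codon 3 (AUA, Ile): 2 synonymous substitutions.
Codon 4 (ACU, Thr): 3 synonymous substitutions.
Total: 3 + 1 + 2 + 3 = 9.

9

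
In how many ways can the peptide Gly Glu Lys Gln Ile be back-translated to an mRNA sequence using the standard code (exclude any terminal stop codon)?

Gly: 4 codons.
Glu: 2 codons.
Lys: 2 codons.
Gln: 2 codons.
Ile: 3 codons.
4 × 2 × 2 × 2 × 3 = 96.

96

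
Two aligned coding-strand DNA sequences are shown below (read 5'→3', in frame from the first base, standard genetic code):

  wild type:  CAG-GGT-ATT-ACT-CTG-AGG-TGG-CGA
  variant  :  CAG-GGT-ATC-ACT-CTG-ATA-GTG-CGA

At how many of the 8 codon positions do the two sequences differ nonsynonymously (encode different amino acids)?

Codon 1: CAG Gln / CAG Gln — identical.
Codon 2: GGT Gly / GGT Gly — identical.
Codon 3: ATT Ile / ATC Ile — synonymous.
Codon 4: ACT Thr / ACT Thr — identical.
Codon 5: CTG Leu / CTG Leu — identical.
Codon 6: AGG Arg / ATA Ile — nonsynonymous.
Codon 7: TGG Trp / GTG Val — nonsynonymous.
Codon 8: CGA Arg / CGA Arg — identical.
Nonsynonymous differences: 2.

2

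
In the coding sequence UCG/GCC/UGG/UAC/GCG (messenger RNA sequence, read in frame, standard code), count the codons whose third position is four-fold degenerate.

Codon 1 UCG (Ser): third position 4-fold.
Codon 2 GCC (Ala): third position 4-fold.
Codon 3 UGG (Trp): third position 1-fold.
Codon 4 UAC (Tyr): third position 2-fold.
Codon 5 GCG (Ala): third position 4-fold.
Four-fold degenerate third positions: 3.

3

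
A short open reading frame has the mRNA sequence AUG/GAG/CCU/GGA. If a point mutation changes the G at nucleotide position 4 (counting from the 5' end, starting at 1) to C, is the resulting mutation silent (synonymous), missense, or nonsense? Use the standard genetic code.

Position 4 falls in codon 2: GAG → Glu.
After the substitution the codon is CAG → Gln.
Glu ≠ Gln, so this is a missense mutation.

missense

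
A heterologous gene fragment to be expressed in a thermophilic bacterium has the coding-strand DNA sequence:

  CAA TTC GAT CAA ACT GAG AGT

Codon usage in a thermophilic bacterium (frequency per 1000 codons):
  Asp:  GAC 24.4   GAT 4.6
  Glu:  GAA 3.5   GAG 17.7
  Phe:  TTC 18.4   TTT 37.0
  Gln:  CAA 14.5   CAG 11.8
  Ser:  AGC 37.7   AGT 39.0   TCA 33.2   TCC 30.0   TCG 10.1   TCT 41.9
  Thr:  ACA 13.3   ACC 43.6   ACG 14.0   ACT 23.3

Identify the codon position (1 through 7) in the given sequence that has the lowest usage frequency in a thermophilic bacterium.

Codon 1 CAA (Gln): 14.5 per 1000.
Codon 2 TTC (Phe): 18.4 per 1000.
Codon 3 GAT (Asp): 4.6 per 1000.
Codon 4 CAA (Gln): 14.5 per 1000.
Codon 5 ACT (Thr): 23.3 per 1000.
Codon 6 GAG (Glu): 17.7 per 1000.
Codon 7 AGT (Ser): 39.0 per 1000.
Lowest frequency is 4.6 at codon 3.

3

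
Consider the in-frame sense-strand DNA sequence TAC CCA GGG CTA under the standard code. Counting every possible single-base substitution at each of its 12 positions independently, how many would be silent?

11

Codon 1 (TAC, Tyr): 1 synonymous substitution.
Codon 2 (CCA, Pro): 3 synonymous substitutions.
Codon 3 (GGG, Gly): 3 synonymous substitutions.
Codon 4 (CTA, Leu): 4 synonymous substitutions.
Total: 1 + 3 + 3 + 4 = 11.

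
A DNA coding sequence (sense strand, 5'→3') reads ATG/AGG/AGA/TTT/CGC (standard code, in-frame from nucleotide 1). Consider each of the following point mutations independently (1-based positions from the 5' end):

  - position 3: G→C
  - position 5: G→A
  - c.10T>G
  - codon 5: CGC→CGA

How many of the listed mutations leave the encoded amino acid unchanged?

Codon 1: ATG (Met) → ATC (Ile) — missense.
Codon 2: AGG (Arg) → AAG (Lys) — missense.
Codon 4: TTT (Phe) → GTT (Val) — missense.
Codon 5: CGC (Arg) → CGA (Arg) — synonymous.
Synonymous: 1 of 4.

1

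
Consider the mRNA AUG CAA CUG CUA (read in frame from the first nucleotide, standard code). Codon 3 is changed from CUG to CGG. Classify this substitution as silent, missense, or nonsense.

missense

Position 8 falls in codon 3: CUG → Leu.
After the substitution the codon is CGG → Arg.
Leu ≠ Arg, so this is a missense mutation.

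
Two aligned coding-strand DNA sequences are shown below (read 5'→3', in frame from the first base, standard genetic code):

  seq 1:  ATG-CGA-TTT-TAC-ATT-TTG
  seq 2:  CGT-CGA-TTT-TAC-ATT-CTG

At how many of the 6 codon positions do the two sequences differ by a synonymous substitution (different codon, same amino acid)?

1

Codon 1: ATG Met / CGT Arg — nonsynonymous.
Codon 2: CGA Arg / CGA Arg — identical.
Codon 3: TTT Phe / TTT Phe — identical.
Codon 4: TAC Tyr / TAC Tyr — identical.
Codon 5: ATT Ile / ATT Ile — identical.
Codon 6: TTG Leu / CTG Leu — synonymous.
Synonymous differences: 1.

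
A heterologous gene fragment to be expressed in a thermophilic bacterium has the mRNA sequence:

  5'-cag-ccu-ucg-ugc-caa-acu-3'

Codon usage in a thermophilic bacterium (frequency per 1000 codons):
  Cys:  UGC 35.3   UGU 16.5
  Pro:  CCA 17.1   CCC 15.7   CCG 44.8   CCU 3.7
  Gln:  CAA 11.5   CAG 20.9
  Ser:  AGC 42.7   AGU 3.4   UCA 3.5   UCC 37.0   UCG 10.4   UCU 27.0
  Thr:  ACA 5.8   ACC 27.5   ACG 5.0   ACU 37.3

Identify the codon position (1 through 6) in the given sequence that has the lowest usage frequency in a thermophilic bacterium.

2

Codon 1 CAG (Gln): 20.9 per 1000.
Codon 2 CCU (Pro): 3.7 per 1000.
Codon 3 UCG (Ser): 10.4 per 1000.
Codon 4 UGC (Cys): 35.3 per 1000.
Codon 5 CAA (Gln): 11.5 per 1000.
Codon 6 ACU (Thr): 37.3 per 1000.
Lowest frequency is 3.7 at codon 2.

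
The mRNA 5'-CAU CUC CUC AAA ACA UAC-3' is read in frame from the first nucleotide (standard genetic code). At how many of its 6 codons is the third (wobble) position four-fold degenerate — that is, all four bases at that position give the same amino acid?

Codon 1 CAU (His): third position 2-fold.
Codon 2 CUC (Leu): third position 4-fold.
Codon 3 CUC (Leu): third position 4-fold.
Codon 4 AAA (Lys): third position 2-fold.
Codon 5 ACA (Thr): third position 4-fold.
Codon 6 UAC (Tyr): third position 2-fold.
Four-fold degenerate third positions: 3.

3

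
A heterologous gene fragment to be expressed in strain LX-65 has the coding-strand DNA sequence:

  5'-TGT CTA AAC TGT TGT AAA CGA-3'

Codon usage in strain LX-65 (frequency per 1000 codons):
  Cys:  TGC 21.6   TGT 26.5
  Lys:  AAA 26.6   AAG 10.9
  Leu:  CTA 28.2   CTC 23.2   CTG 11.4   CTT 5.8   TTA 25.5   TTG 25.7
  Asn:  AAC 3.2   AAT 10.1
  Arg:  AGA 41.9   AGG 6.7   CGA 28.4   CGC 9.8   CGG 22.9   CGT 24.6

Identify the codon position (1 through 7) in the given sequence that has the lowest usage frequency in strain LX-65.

Codon 1 TGT (Cys): 26.5 per 1000.
Codon 2 CTA (Leu): 28.2 per 1000.
Codon 3 AAC (Asn): 3.2 per 1000.
Codon 4 TGT (Cys): 26.5 per 1000.
Codon 5 TGT (Cys): 26.5 per 1000.
Codon 6 AAA (Lys): 26.6 per 1000.
Codon 7 CGA (Arg): 28.4 per 1000.
Lowest frequency is 3.2 at codon 3.

3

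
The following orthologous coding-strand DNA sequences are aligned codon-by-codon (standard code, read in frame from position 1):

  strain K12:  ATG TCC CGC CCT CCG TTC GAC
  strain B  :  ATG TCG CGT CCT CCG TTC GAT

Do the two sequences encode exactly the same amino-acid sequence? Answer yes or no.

yes

Codon 1: ATG Met / ATG Met — identical.
Codon 2: TCC Ser / TCG Ser — synonymous.
Codon 3: CGC Arg / CGT Arg — synonymous.
Codon 4: CCT Pro / CCT Pro — identical.
Codon 5: CCG Pro / CCG Pro — identical.
Codon 6: TTC Phe / TTC Phe — identical.
Codon 7: GAC Asp / GAT Asp — synonymous.
Nonsynonymous differences: 0 → same protein.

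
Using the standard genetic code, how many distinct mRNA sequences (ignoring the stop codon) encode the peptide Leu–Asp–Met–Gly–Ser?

288

Leu: 6 codons.
Asp: 2 codons.
Met: 1 codon.
Gly: 4 codons.
Ser: 6 codons.
6 × 2 × 1 × 4 × 6 = 288.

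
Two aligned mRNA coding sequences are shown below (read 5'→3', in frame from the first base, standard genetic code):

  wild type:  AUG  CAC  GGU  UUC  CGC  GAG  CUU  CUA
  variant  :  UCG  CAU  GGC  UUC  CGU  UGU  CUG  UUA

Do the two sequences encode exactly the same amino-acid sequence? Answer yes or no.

no

Codon 1: AUG Met / UCG Ser — nonsynonymous.
Codon 2: CAC His / CAU His — synonymous.
Codon 3: GGU Gly / GGC Gly — synonymous.
Codon 4: UUC Phe / UUC Phe — identical.
Codon 5: CGC Arg / CGU Arg — synonymous.
Codon 6: GAG Glu / UGU Cys — nonsynonymous.
Codon 7: CUU Leu / CUG Leu — synonymous.
Codon 8: CUA Leu / UUA Leu — synonymous.
Nonsynonymous differences: 2 → different protein.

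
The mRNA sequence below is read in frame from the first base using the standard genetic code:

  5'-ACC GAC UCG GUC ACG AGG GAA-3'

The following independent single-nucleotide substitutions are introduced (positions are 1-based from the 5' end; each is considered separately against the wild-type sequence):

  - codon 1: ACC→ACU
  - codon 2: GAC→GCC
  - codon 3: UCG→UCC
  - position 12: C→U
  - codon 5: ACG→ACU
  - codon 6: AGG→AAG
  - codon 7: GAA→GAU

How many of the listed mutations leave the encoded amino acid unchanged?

4

Codon 1: ACC (Thr) → ACU (Thr) — synonymous.
Codon 2: GAC (Asp) → GCC (Ala) — missense.
Codon 3: UCG (Ser) → UCC (Ser) — synonymous.
Codon 4: GUC (Val) → GUU (Val) — synonymous.
Codon 5: ACG (Thr) → ACU (Thr) — synonymous.
Codon 6: AGG (Arg) → AAG (Lys) — missense.
Codon 7: GAA (Glu) → GAU (Asp) — missense.
Synonymous: 4 of 7.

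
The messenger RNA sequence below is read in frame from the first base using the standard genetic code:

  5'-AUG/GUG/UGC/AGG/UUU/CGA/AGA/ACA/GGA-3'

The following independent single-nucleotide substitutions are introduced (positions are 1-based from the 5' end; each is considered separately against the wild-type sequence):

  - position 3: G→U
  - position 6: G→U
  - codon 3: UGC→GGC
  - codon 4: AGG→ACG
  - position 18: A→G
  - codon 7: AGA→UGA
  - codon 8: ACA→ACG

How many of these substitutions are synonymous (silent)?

Codon 1: AUG (Met) → AUU (Ile) — missense.
Codon 2: GUG (Val) → GUU (Val) — synonymous.
Codon 3: UGC (Cys) → GGC (Gly) — missense.
Codon 4: AGG (Arg) → ACG (Thr) — missense.
Codon 6: CGA (Arg) → CGG (Arg) — synonymous.
Codon 7: AGA (Arg) → UGA (Stop) — nonsense.
Codon 8: ACA (Thr) → ACG (Thr) — synonymous.
Synonymous: 3 of 7.

3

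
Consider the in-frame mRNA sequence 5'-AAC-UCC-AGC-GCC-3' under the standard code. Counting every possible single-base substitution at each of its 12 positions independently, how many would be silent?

Codon 1 (AAC, Asn): 1 synonymous substitution.
Codon 2 (UCC, Ser): 3 synonymous substitutions.
Codon 3 (AGC, Ser): 1 synonymous substitution.
Codon 4 (GCC, Ala): 3 synonymous substitutions.
Total: 1 + 3 + 1 + 3 = 8.

8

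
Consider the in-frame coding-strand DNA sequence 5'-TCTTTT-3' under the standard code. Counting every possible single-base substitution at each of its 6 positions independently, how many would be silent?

4

Codon 1 (TCT, Ser): 3 synonymous substitutions.
Codon 2 (TTT, Phe): 1 synonymous substitution.
Total: 3 + 1 = 4.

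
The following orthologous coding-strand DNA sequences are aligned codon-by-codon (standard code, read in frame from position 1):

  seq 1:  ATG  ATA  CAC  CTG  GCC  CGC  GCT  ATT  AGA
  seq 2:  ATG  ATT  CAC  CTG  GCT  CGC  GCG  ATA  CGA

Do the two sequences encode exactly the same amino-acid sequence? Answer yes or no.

yes

Codon 1: ATG Met / ATG Met — identical.
Codon 2: ATA Ile / ATT Ile — synonymous.
Codon 3: CAC His / CAC His — identical.
Codon 4: CTG Leu / CTG Leu — identical.
Codon 5: GCC Ala / GCT Ala — synonymous.
Codon 6: CGC Arg / CGC Arg — identical.
Codon 7: GCT Ala / GCG Ala — synonymous.
Codon 8: ATT Ile / ATA Ile — synonymous.
Codon 9: AGA Arg / CGA Arg — synonymous.
Nonsynonymous differences: 0 → same protein.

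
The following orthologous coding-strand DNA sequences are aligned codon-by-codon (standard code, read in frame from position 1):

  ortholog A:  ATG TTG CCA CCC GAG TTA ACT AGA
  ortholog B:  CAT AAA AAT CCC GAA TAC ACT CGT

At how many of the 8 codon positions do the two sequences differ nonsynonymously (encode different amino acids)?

4

Codon 1: ATG Met / CAT His — nonsynonymous.
Codon 2: TTG Leu / AAA Lys — nonsynonymous.
Codon 3: CCA Pro / AAT Asn — nonsynonymous.
Codon 4: CCC Pro / CCC Pro — identical.
Codon 5: GAG Glu / GAA Glu — synonymous.
Codon 6: TTA Leu / TAC Tyr — nonsynonymous.
Codon 7: ACT Thr / ACT Thr — identical.
Codon 8: AGA Arg / CGT Arg — synonymous.
Nonsynonymous differences: 4.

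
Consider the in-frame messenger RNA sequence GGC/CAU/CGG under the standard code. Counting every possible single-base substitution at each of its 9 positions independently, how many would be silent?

Codon 1 (GGC, Gly): 3 synonymous substitutions.
Codon 2 (CAU, His): 1 synonymous substitution.
Codon 3 (CGG, Arg): 4 synonymous substitutions.
Total: 3 + 1 + 4 = 8.

8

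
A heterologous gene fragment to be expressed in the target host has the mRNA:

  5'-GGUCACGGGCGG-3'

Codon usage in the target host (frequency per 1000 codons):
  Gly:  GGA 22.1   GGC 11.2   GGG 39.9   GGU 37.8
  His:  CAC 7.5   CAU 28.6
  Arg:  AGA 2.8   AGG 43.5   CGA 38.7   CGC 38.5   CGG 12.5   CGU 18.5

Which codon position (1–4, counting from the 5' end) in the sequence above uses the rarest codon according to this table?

2

Codon 1 GGU (Gly): 37.8 per 1000.
Codon 2 CAC (His): 7.5 per 1000.
Codon 3 GGG (Gly): 39.9 per 1000.
Codon 4 CGG (Arg): 12.5 per 1000.
Lowest frequency is 7.5 at codon 2.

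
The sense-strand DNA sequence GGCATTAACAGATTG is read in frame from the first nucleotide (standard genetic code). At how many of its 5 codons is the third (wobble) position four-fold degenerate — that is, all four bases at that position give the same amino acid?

1

Codon 1 GGC (Gly): third position 4-fold.
Codon 2 ATT (Ile): third position 3-fold.
Codon 3 AAC (Asn): third position 2-fold.
Codon 4 AGA (Arg): third position 2-fold.
Codon 5 TTG (Leu): third position 2-fold.
Four-fold degenerate third positions: 1.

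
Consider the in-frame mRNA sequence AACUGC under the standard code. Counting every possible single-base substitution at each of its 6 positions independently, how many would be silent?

Codon 1 (AAC, Asn): 1 synonymous substitution.
Codon 2 (UGC, Cys): 1 synonymous substitution.
Total: 1 + 1 = 2.

2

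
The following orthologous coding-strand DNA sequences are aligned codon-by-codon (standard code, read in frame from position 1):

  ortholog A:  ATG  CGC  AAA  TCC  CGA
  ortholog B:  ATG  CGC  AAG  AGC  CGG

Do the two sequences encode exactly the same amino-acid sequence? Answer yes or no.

Codon 1: ATG Met / ATG Met — identical.
Codon 2: CGC Arg / CGC Arg — identical.
Codon 3: AAA Lys / AAG Lys — synonymous.
Codon 4: TCC Ser / AGC Ser — synonymous.
Codon 5: CGA Arg / CGG Arg — synonymous.
Nonsynonymous differences: 0 → same protein.

yes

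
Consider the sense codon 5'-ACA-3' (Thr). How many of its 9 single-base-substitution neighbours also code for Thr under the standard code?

Position 1: none → 0 synonymous.
Position 2: none → 0 synonymous.
Position 3: ACT, ACC, ACG → 3 synonymous.
Total: 0 + 0 + 3 = 3.

3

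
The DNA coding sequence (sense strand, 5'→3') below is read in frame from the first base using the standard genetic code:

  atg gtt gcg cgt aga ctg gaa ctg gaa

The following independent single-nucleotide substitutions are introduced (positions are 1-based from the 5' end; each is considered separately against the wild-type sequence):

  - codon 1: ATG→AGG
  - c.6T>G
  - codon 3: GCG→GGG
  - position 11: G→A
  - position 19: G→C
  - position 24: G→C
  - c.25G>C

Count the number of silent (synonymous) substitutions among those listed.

2

Codon 1: ATG (Met) → AGG (Arg) — missense.
Codon 2: GTT (Val) → GTG (Val) — synonymous.
Codon 3: GCG (Ala) → GGG (Gly) — missense.
Codon 4: CGT (Arg) → CAT (His) — missense.
Codon 7: GAA (Glu) → CAA (Gln) — missense.
Codon 8: CTG (Leu) → CTC (Leu) — synonymous.
Codon 9: GAA (Glu) → CAA (Gln) — missense.
Synonymous: 2 of 7.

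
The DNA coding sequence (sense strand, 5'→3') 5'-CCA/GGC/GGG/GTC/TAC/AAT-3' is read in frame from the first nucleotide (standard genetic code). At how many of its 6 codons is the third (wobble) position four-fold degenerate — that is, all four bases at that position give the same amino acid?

Codon 1 CCA (Pro): third position 4-fold.
Codon 2 GGC (Gly): third position 4-fold.
Codon 3 GGG (Gly): third position 4-fold.
Codon 4 GTC (Val): third position 4-fold.
Codon 5 TAC (Tyr): third position 2-fold.
Codon 6 AAT (Asn): third position 2-fold.
Four-fold degenerate third positions: 4.

4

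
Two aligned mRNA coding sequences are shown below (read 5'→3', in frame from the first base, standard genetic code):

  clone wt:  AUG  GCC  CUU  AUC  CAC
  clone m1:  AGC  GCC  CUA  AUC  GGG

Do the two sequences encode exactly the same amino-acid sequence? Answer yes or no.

Codon 1: AUG Met / AGC Ser — nonsynonymous.
Codon 2: GCC Ala / GCC Ala — identical.
Codon 3: CUU Leu / CUA Leu — synonymous.
Codon 4: AUC Ile / AUC Ile — identical.
Codon 5: CAC His / GGG Gly — nonsynonymous.
Nonsynonymous differences: 2 → different protein.

no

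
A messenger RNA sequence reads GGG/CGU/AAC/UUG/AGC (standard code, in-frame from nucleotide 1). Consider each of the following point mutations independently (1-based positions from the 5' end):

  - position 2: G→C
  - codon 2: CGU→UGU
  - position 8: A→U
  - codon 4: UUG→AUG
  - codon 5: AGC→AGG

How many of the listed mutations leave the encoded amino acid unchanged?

Codon 1: GGG (Gly) → GCG (Ala) — missense.
Codon 2: CGU (Arg) → UGU (Cys) — missense.
Codon 3: AAC (Asn) → AUC (Ile) — missense.
Codon 4: UUG (Leu) → AUG (Met) — missense.
Codon 5: AGC (Ser) → AGG (Arg) — missense.
Synonymous: 0 of 5.

0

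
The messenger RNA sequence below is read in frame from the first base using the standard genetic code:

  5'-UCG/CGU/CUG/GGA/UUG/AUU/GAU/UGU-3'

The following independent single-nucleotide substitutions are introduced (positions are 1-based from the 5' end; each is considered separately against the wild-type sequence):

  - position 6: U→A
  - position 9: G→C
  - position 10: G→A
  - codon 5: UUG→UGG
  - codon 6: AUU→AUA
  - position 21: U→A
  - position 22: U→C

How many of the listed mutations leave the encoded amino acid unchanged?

Codon 2: CGU (Arg) → CGA (Arg) — synonymous.
Codon 3: CUG (Leu) → CUC (Leu) — synonymous.
Codon 4: GGA (Gly) → AGA (Arg) — missense.
Codon 5: UUG (Leu) → UGG (Trp) — missense.
Codon 6: AUU (Ile) → AUA (Ile) — synonymous.
Codon 7: GAU (Asp) → GAA (Glu) — missense.
Codon 8: UGU (Cys) → CGU (Arg) — missense.
Synonymous: 3 of 7.

3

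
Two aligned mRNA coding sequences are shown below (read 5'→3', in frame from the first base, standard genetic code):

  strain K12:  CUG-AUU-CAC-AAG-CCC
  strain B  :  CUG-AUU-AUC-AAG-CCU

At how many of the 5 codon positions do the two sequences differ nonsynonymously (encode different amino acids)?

1

Codon 1: CUG Leu / CUG Leu — identical.
Codon 2: AUU Ile / AUU Ile — identical.
Codon 3: CAC His / AUC Ile — nonsynonymous.
Codon 4: AAG Lys / AAG Lys — identical.
Codon 5: CCC Pro / CCU Pro — synonymous.
Nonsynonymous differences: 1.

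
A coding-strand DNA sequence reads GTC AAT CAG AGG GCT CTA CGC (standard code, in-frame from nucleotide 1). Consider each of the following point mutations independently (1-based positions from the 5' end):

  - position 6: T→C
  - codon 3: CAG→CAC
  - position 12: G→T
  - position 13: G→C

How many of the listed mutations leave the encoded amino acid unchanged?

1

Codon 2: AAT (Asn) → AAC (Asn) — synonymous.
Codon 3: CAG (Gln) → CAC (His) — missense.
Codon 4: AGG (Arg) → AGT (Ser) — missense.
Codon 5: GCT (Ala) → CCT (Pro) — missense.
Synonymous: 1 of 4.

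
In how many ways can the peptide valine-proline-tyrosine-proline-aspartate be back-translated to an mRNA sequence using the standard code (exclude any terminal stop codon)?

256

Val: 4 codons.
Pro: 4 codons.
Tyr: 2 codons.
Pro: 4 codons.
Asp: 2 codons.
4 × 4 × 2 × 4 × 2 = 256.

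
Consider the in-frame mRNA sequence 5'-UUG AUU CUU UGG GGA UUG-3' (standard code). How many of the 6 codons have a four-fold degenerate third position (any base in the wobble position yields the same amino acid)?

2

Codon 1 UUG (Leu): third position 2-fold.
Codon 2 AUU (Ile): third position 3-fold.
Codon 3 CUU (Leu): third position 4-fold.
Codon 4 UGG (Trp): third position 1-fold.
Codon 5 GGA (Gly): third position 4-fold.
Codon 6 UUG (Leu): third position 2-fold.
Four-fold degenerate third positions: 2.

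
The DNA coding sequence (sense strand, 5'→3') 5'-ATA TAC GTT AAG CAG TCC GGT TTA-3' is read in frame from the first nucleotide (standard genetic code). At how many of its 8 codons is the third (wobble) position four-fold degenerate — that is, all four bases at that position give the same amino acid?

Codon 1 ATA (Ile): third position 3-fold.
Codon 2 TAC (Tyr): third position 2-fold.
Codon 3 GTT (Val): third position 4-fold.
Codon 4 AAG (Lys): third position 2-fold.
Codon 5 CAG (Gln): third position 2-fold.
Codon 6 TCC (Ser): third position 4-fold.
Codon 7 GGT (Gly): third position 4-fold.
Codon 8 TTA (Leu): third position 2-fold.
Four-fold degenerate third positions: 3.

3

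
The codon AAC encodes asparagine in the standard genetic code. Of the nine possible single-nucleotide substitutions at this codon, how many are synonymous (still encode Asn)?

Position 1: none → 0 synonymous.
Position 2: none → 0 synonymous.
Position 3: AAU → 1 synonymous.
Total: 0 + 0 + 1 = 1.

1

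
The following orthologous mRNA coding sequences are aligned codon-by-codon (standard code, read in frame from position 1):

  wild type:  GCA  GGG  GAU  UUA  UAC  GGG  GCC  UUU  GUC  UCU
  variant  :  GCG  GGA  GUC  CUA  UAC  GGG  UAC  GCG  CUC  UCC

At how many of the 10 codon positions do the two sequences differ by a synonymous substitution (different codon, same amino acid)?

4

Codon 1: GCA Ala / GCG Ala — synonymous.
Codon 2: GGG Gly / GGA Gly — synonymous.
Codon 3: GAU Asp / GUC Val — nonsynonymous.
Codon 4: UUA Leu / CUA Leu — synonymous.
Codon 5: UAC Tyr / UAC Tyr — identical.
Codon 6: GGG Gly / GGG Gly — identical.
Codon 7: GCC Ala / UAC Tyr — nonsynonymous.
Codon 8: UUU Phe / GCG Ala — nonsynonymous.
Codon 9: GUC Val / CUC Leu — nonsynonymous.
Codon 10: UCU Ser / UCC Ser — synonymous.
Synonymous differences: 4.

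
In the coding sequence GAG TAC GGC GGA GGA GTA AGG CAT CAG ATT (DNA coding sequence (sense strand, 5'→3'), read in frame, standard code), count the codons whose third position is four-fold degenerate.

Codon 1 GAG (Glu): third position 2-fold.
Codon 2 TAC (Tyr): third position 2-fold.
Codon 3 GGC (Gly): third position 4-fold.
Codon 4 GGA (Gly): third position 4-fold.
Codon 5 GGA (Gly): third position 4-fold.
Codon 6 GTA (Val): third position 4-fold.
Codon 7 AGG (Arg): third position 2-fold.
Codon 8 CAT (His): third position 2-fold.
Codon 9 CAG (Gln): third position 2-fold.
Codon 10 ATT (Ile): third position 3-fold.
Four-fold degenerate third positions: 4.

4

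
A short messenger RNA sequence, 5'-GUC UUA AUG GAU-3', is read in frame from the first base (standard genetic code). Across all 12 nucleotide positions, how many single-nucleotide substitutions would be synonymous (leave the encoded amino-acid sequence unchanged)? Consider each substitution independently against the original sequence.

Codon 1 (GUC, Val): 3 synonymous substitutions.
Codon 2 (UUA, Leu): 2 synonymous substitutions.
Codon 3 (AUG, Met): 0 synonymous substitutions.
Codon 4 (GAU, Asp): 1 synonymous substitution.
Total: 3 + 2 + 0 + 1 = 6.

6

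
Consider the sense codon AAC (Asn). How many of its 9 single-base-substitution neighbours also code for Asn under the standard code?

1

Position 1: none → 0 synonymous.
Position 2: none → 0 synonymous.
Position 3: AAU → 1 synonymous.
Total: 0 + 0 + 1 = 1.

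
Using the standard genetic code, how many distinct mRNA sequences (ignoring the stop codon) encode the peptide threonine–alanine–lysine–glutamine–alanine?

256

Thr: 4 codons.
Ala: 4 codons.
Lys: 2 codons.
Gln: 2 codons.
Ala: 4 codons.
4 × 4 × 2 × 2 × 4 = 256.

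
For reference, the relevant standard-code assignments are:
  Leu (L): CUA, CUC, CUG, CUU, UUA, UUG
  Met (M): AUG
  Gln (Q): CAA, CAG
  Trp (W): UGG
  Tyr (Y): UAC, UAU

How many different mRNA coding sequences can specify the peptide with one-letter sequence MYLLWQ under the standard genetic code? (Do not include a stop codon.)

Met: 1 codon.
Tyr: 2 codons.
Leu: 6 codons.
Leu: 6 codons.
Trp: 1 codon.
Gln: 2 codons.
1 × 2 × 6 × 6 × 1 × 2 = 144.

144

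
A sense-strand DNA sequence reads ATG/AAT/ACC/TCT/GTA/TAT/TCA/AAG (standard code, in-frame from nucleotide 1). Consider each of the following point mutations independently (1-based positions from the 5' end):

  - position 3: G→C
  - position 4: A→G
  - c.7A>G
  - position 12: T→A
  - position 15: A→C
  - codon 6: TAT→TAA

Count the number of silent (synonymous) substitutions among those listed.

Codon 1: ATG (Met) → ATC (Ile) — missense.
Codon 2: AAT (Asn) → GAT (Asp) — missense.
Codon 3: ACC (Thr) → GCC (Ala) — missense.
Codon 4: TCT (Ser) → TCA (Ser) — synonymous.
Codon 5: GTA (Val) → GTC (Val) — synonymous.
Codon 6: TAT (Tyr) → TAA (Stop) — nonsense.
Synonymous: 2 of 6.

2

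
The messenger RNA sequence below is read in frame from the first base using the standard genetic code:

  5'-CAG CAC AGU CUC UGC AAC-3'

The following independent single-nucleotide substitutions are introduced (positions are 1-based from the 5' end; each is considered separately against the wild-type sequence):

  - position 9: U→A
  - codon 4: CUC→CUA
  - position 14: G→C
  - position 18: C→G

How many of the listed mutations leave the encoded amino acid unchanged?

Codon 3: AGU (Ser) → AGA (Arg) — missense.
Codon 4: CUC (Leu) → CUA (Leu) — synonymous.
Codon 5: UGC (Cys) → UCC (Ser) — missense.
Codon 6: AAC (Asn) → AAG (Lys) — missense.
Synonymous: 1 of 4.

1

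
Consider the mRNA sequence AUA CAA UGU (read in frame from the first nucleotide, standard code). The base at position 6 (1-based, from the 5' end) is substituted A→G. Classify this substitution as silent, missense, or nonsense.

silent

Position 6 falls in codon 2: CAA → Gln.
After the substitution the codon is CAG → Gln.
Both encode Gln, so the change is synonymous.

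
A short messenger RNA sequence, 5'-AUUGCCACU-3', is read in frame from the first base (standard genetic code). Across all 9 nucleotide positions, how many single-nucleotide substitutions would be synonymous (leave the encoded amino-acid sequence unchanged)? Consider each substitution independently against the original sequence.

Codon 1 (AUU, Ile): 2 synonymous substitutions.
Codon 2 (GCC, Ala): 3 synonymous substitutions.
Codon 3 (ACU, Thr): 3 synonymous substitutions.
Total: 2 + 3 + 3 = 8.

8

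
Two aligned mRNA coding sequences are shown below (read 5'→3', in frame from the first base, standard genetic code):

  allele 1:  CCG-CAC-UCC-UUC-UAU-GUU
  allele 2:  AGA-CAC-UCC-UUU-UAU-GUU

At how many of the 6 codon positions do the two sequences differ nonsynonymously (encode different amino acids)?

1

Codon 1: CCG Pro / AGA Arg — nonsynonymous.
Codon 2: CAC His / CAC His — identical.
Codon 3: UCC Ser / UCC Ser — identical.
Codon 4: UUC Phe / UUU Phe — synonymous.
Codon 5: UAU Tyr / UAU Tyr — identical.
Codon 6: GUU Val / GUU Val — identical.
Nonsynonymous differences: 1.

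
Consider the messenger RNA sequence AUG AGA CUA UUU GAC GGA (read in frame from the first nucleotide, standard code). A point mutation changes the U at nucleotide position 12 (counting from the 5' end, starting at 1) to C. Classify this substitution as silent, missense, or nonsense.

silent

Position 12 falls in codon 4: UUU → Phe.
After the substitution the codon is UUC → Phe.
Both encode Phe, so the change is synonymous.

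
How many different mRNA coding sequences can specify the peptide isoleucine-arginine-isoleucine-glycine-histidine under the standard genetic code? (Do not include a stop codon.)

Ile: 3 codons.
Arg: 6 codons.
Ile: 3 codons.
Gly: 4 codons.
His: 2 codons.
3 × 6 × 3 × 4 × 2 = 432.

432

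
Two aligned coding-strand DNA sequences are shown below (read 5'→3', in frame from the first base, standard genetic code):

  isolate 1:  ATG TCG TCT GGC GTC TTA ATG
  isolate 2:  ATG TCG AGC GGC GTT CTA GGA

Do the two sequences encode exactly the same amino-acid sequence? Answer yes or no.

no

Codon 1: ATG Met / ATG Met — identical.
Codon 2: TCG Ser / TCG Ser — identical.
Codon 3: TCT Ser / AGC Ser — synonymous.
Codon 4: GGC Gly / GGC Gly — identical.
Codon 5: GTC Val / GTT Val — synonymous.
Codon 6: TTA Leu / CTA Leu — synonymous.
Codon 7: ATG Met / GGA Gly — nonsynonymous.
Nonsynonymous differences: 1 → different protein.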